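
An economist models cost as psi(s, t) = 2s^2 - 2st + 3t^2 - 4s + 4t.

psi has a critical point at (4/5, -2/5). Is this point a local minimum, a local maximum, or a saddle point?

local minimum

The Hessian of psi is constant: H = [[4, -2], [-2, 6]].
det(H) = 4·6 − (-2)² = 20.
det(H) > 0 and tr(H) = 10 > 0, so H is positive definite and the point is a local minimum.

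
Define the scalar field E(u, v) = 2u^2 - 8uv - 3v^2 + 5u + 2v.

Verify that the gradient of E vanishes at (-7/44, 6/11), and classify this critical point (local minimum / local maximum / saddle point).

∇E = (4u - 8v + 5, -8u - 6v + 2); substituting (-7/44, 6/11) gives ∇E = (0, 0), so (-7/44, 6/11) is indeed a critical point.
The Hessian of E is constant: H = [[4, -8], [-8, -6]].
det(H) = 4·(-6) − (-8)² = -88.
Since det(H) < 0, H is indefinite and the critical point is a saddle point.

saddle point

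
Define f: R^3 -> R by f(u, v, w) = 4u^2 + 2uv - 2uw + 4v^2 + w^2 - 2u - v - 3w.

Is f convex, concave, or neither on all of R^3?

convex

f is quadratic, so its Hessian is the constant matrix H = [[8, 2, -2], [2, 8, 0], [-2, 0, 2]].
Leading principal minors: 8, 60, 88.
All positive ⇒ H ≻ 0 ⇒ convex.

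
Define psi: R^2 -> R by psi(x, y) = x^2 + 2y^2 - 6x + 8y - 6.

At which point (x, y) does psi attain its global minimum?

(3, -2)

psi(x,y) separates as P(x) + Q(y) − 6, so its minimum is min P + min Q − 6.
P'(x) = 2x - 6 vanishes at x ∈ {3}; Q'(y) = 4y + 8 vanishes at y ∈ {-2}.
Local minima of P (where P''>0): P(3)=-9. Local minima of Q: Q(-2)=-8.
So the global minimum of psi is P(3) + Q(-2) − 6 = -9 − 8 − 6 = -23, attained at (3, -2).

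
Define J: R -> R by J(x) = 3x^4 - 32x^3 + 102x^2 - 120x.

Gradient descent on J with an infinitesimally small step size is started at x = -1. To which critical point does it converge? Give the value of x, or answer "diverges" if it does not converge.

1

J'(x) = 12(x - 5)(x - 2)(x - 1), so J'(-1) = -432.
Gradient descent moves in the -J' direction, i.e. x is increasing.
The nearest critical point in that direction is x = 1, where J'' = 48 > 0 (a local minimum). The iterate converges there.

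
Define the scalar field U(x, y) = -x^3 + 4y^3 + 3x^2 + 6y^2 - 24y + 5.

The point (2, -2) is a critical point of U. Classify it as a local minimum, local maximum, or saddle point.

local maximum

The mixed partial ∂²U/∂x∂y is 0, so the Hessian at any point is diag(U_xx, U_yy) = diag(6(-x + 1), 12(2y + 1)).
At (2, -2): H = diag(-6, -36).
Both eigenvalues are negative, so H is negative definite: a local maximum.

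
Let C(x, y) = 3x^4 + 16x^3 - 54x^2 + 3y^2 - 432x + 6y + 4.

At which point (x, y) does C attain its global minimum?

C(x,y) separates as P(x) + Q(y) + 4, so its minimum is min P + min Q + 4.
P'(x) = 12(x - 3)(x + 3)(x + 4) vanishes at x ∈ {-4, -3, 3}; Q'(y) = 6y + 6 vanishes at y ∈ {-1}.
Local minima of P (where P''>0): P(-4)=608, P(3)=-1107. Local minima of Q: Q(-1)=-3.
So the global minimum of C is P(3) + Q(-1) + 4 = -1107 − 3 + 4 = -1106, attained at (3, -1).

(3, -1)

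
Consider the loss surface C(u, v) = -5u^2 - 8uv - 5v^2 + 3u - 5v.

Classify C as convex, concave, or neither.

C is quadratic, so its Hessian is the constant matrix H = [[-10, -8], [-8, -10]].
det(H) = 36, tr(H) = -20.
det(H) > 0 and tr(H) < 0, so H is negative definite everywhere: concave.

concave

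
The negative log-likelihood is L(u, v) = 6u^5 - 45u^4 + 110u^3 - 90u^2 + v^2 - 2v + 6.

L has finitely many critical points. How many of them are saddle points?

L separates as a function of u plus a function of v, so ∇L=0 decouples.
∂L/∂u = 30u(u - 3)(u - 2)(u - 1) = 0 at u ∈ {0, 1, 2, 3}; ∂L/∂v = 2(v - 1) = 0 at v ∈ {1}.
The Hessian is diagonal: diag(L_uu, L_vv). Second derivatives: L_uu(0)=-180, L_uu(1)=60, L_uu(2)=-60, L_uu(3)=180; L_vv(1)=2.
Saddle points occur where the two diagonal entries have opposite signs: (0, 1), (2, 1). Count: 2.

2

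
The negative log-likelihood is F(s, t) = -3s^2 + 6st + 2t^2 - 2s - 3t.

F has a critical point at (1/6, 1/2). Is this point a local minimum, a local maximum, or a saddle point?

saddle point

The Hessian of F is constant: H = [[-6, 6], [6, 4]].
det(H) = (-6)·4 − 6² = -60.
Since det(H) < 0, H is indefinite and the critical point is a saddle point.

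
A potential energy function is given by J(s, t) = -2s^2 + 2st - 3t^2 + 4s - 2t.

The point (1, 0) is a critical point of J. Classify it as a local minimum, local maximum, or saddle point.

The Hessian of J is constant: H = [[-4, 2], [2, -6]].
det(H) = (-4)·(-6) − 2² = 20.
det(H) > 0 and tr(H) = -10 < 0, so H is negative definite and the point is a local maximum.

local maximum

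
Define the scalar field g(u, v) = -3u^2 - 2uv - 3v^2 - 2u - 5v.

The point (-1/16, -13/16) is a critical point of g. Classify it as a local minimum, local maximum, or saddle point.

The Hessian of g is constant: H = [[-6, -2], [-2, -6]].
det(H) = (-6)·(-6) − (-2)² = 32.
det(H) > 0 and tr(H) = -12 < 0, so H is negative definite and the point is a local maximum.

local maximum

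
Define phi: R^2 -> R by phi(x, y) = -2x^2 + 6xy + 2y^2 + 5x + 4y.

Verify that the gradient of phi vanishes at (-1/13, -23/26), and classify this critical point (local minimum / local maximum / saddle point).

∇phi = (-4x + 6y + 5, 6x + 4y + 4); substituting (-1/13, -23/26) gives ∇phi = (0, 0), so (-1/13, -23/26) is indeed a critical point.
The Hessian of phi is constant: H = [[-4, 6], [6, 4]].
det(H) = (-4)·4 − 6² = -52.
Since det(H) < 0, H is indefinite and the critical point is a saddle point.

saddle point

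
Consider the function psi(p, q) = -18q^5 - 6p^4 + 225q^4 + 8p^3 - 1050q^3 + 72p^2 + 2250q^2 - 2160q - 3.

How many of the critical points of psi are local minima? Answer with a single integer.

2

psi separates as a function of p plus a function of q, so ∇psi=0 decouples.
∂psi/∂p = -24p(p - 3)(p + 2) = 0 at p ∈ {-2, 0, 3}; ∂psi/∂q = -90(q - 4)(q - 3)(q - 2)(q - 1) = 0 at q ∈ {1, 2, 3, 4}.
The Hessian is diagonal: diag(psi_pp, psi_qq). Second derivatives: psi_pp(-2)=-240, psi_pp(0)=144, psi_pp(3)=-360; psi_qq(1)=540, psi_qq(2)=-180, psi_qq(3)=180, psi_qq(4)=-540.
Local minima occur where both diagonal entries positive: (0, 1), (0, 3). Count: 2.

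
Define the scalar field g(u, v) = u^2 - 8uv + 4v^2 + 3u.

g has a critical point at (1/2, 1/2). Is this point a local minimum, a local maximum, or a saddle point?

The Hessian of g is constant: H = [[2, -8], [-8, 8]].
det(H) = 2·8 − (-8)² = -48.
Since det(H) < 0, H is indefinite and the critical point is a saddle point.

saddle point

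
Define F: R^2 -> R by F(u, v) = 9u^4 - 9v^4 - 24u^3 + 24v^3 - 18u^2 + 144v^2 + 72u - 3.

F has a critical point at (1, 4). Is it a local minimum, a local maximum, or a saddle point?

The mixed partial ∂²F/∂u∂v is 0, so the Hessian at any point is diag(F_uu, F_vv) = diag(36(3u^2 - 4u - 1), 36(-3v^2 + 4v + 8)).
At (1, 4): H = diag(-72, -864).
Both eigenvalues are negative, so H is negative definite: a local maximum.

local maximum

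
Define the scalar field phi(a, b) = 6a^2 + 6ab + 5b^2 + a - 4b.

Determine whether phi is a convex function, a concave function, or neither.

convex

phi is quadratic, so its Hessian is the constant matrix H = [[12, 6], [6, 10]].
det(H) = 84, tr(H) = 22.
det(H) > 0 and tr(H) > 0, so H is positive definite everywhere: convex.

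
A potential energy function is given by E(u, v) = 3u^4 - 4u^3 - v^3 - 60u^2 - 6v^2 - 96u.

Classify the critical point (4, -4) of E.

The mixed partial ∂²E/∂u∂v is 0, so the Hessian at any point is diag(E_uu, E_vv) = diag(12(3u^2 - 2u - 10), -6(v + 2)).
At (4, -4): H = diag(360, 12).
Both eigenvalues are positive, so H is positive definite: a local minimum.

local minimum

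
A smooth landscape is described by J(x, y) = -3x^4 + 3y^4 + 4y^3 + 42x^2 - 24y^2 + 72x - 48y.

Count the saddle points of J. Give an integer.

5

J separates as a function of x plus a function of y, so ∇J=0 decouples.
∂J/∂x = -12(x - 3)(x + 1)(x + 2) = 0 at x ∈ {-2, -1, 3}; ∂J/∂y = 12(y - 2)(y + 1)(y + 2) = 0 at y ∈ {-2, -1, 2}.
The Hessian is diagonal: diag(J_xx, J_yy). Second derivatives: J_xx(-2)=-60, J_xx(-1)=48, J_xx(3)=-240; J_yy(-2)=48, J_yy(-1)=-36, J_yy(2)=144.
Saddle points occur where the two diagonal entries have opposite signs: (-2, -2), (-2, 2), (-1, -1), (3, -2), (3, 2). Count: 5.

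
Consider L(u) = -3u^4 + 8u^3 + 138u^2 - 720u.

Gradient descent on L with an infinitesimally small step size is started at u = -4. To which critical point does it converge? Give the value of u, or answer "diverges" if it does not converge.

L'(u) = -12(u - 4)(u - 3)(u + 5), so L'(-4) = -672.
Gradient descent moves in the -L' direction, i.e. u is increasing.
The nearest critical point in that direction is u = 3, where L'' = 96 > 0 (a local minimum). The iterate converges there.

3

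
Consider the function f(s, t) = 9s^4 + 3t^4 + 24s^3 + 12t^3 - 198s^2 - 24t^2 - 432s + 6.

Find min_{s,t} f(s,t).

-2079

f(s,t) separates as P(s) + Q(t) + 6, so its minimum is min P + min Q + 6.
P'(s) = 36(s - 3)(s + 1)(s + 4) vanishes at s ∈ {-4, -1, 3}; Q'(t) = 12t(t - 1)(t + 4) vanishes at t ∈ {-4, 0, 1}.
Local minima of P (where P''>0): P(-4)=-672, P(3)=-1701. Local minima of Q: Q(-4)=-384, Q(1)=-9.
So the global minimum of f is P(3) + Q(-4) + 6 = -1701 − 384 + 6 = -2079, attained at (3, -4).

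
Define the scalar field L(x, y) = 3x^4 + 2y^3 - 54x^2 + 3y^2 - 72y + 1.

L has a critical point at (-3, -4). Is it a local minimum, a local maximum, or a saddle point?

saddle point

The mixed partial ∂²L/∂x∂y is 0, so the Hessian at any point is diag(L_xx, L_yy) = diag(36(x^2 - 3), 6(2y + 1)).
At (-3, -4): H = diag(216, -42).
The eigenvalues have opposite signs, so H is indefinite: a saddle point.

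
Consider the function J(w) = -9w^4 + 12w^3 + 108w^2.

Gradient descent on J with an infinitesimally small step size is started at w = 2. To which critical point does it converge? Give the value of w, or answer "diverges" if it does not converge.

J'(w) = -36w(w - 3)(w + 2), so J'(2) = 288.
Gradient descent moves in the -J' direction, i.e. w is decreasing.
The nearest critical point in that direction is w = 0, where J'' = 216 > 0 (a local minimum). The iterate converges there.

0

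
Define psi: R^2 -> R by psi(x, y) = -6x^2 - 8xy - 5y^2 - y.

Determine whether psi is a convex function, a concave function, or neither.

psi is quadratic, so its Hessian is the constant matrix H = [[-12, -8], [-8, -10]].
det(H) = 56, tr(H) = -22.
det(H) > 0 and tr(H) < 0, so H is negative definite everywhere: concave.

concave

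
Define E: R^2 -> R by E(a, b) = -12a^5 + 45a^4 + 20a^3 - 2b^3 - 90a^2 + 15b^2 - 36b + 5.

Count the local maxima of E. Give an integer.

2

E separates as a function of a plus a function of b, so ∇E=0 decouples.
∂E/∂a = -60a(a - 3)(a - 1)(a + 1) = 0 at a ∈ {-1, 0, 1, 3}; ∂E/∂b = -6(b - 3)(b - 2) = 0 at b ∈ {2, 3}.
The Hessian is diagonal: diag(E_aa, E_bb). Second derivatives: E_aa(-1)=480, E_aa(0)=-180, E_aa(1)=240, E_aa(3)=-1440; E_bb(2)=6, E_bb(3)=-6.
Local maxima occur where both diagonal entries negative: (0, 3), (3, 3). Count: 2.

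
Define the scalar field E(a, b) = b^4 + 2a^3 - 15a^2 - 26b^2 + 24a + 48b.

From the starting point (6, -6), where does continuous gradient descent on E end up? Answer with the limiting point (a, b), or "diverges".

E is separable, so gradient descent decouples: a follows -∂E/∂a, b follows -∂E/∂b.
∂E/∂a = 6(a - 4)(a - 1); at a=6 this is 60, so a decreases.
∂E/∂b = 4(b - 3)(b - 1)(b + 4); at b=-6 this is -504, so b increases.
a converges to its nearest critical value 4 (a local min of the a-part); b converges to -4. The iterate converges to (4, -4).

(4, -4)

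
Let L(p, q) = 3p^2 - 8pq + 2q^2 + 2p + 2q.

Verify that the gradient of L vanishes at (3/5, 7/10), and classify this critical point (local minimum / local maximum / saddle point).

∇L = (6p - 8q + 2, -8p + 4q + 2); substituting (3/5, 7/10) gives ∇L = (0, 0), so (3/5, 7/10) is indeed a critical point.
The Hessian of L is constant: H = [[6, -8], [-8, 4]].
det(H) = 6·4 − (-8)² = -40.
Since det(H) < 0, H is indefinite and the critical point is a saddle point.

saddle point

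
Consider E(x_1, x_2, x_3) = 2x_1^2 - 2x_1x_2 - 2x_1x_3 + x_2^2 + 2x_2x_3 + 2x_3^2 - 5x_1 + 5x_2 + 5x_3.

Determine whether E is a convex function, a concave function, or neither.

convex

E is quadratic, so its Hessian is the constant matrix H = [[4, -2, -2], [-2, 2, 2], [-2, 2, 4]].
Leading principal minors: 4, 4, 8.
All positive ⇒ H ≻ 0 ⇒ convex.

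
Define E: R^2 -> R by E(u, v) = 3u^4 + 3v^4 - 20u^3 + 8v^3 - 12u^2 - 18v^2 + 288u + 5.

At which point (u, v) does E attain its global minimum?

(-2, -3)

E(u,v) separates as P(u) + Q(v) + 5, so its minimum is min P + min Q + 5.
P'(u) = 12(u - 4)(u - 3)(u + 2) vanishes at u ∈ {-2, 3, 4}; Q'(v) = 12v(v - 1)(v + 3) vanishes at v ∈ {-3, 0, 1}.
Local minima of P (where P''>0): P(-2)=-416, P(4)=448. Local minima of Q: Q(-3)=-135, Q(1)=-7.
So the global minimum of E is P(-2) + Q(-3) + 5 = -416 − 135 + 5 = -546, attained at (-2, -3).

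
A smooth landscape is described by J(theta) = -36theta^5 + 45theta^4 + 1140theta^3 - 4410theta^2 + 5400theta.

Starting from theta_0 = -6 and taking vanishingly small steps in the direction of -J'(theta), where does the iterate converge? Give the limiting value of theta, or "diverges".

J'(theta) = -180(theta - 3)(theta - 2)(theta - 1)(theta + 5), so J'(-6) = -90720.
Gradient descent moves in the -J' direction, i.e. theta is increasing.
The nearest critical point in that direction is theta = -5, where J'' = 60480 > 0 (a local minimum). The iterate converges there.

-5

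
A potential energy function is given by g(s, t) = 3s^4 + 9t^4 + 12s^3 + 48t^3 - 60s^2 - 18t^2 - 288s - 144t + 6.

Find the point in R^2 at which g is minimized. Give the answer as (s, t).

(3, -4)

g(s,t) separates as P(s) + Q(t) + 6, so its minimum is min P + min Q + 6.
P'(s) = 12(s - 3)(s + 2)(s + 4) vanishes at s ∈ {-4, -2, 3}; Q'(t) = 36(t - 1)(t + 1)(t + 4) vanishes at t ∈ {-4, -1, 1}.
Local minima of P (where P''>0): P(-4)=192, P(3)=-837. Local minima of Q: Q(-4)=-480, Q(1)=-105.
So the global minimum of g is P(3) + Q(-4) + 6 = -837 − 480 + 6 = -1311, attained at (3, -4).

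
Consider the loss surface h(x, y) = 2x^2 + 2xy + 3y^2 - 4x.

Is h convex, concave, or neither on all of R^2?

h is quadratic, so its Hessian is the constant matrix H = [[4, 2], [2, 6]].
det(H) = 20, tr(H) = 10.
det(H) > 0 and tr(H) > 0, so H is positive definite everywhere: convex.

convex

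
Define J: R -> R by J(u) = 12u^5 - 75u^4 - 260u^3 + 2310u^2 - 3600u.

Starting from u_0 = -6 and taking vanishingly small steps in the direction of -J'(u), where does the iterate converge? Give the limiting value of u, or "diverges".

diverges

J'(u) = 60(u - 5)(u - 3)(u - 1)(u + 4), so J'(-6) = 83160.
Gradient descent moves in the -J' direction, i.e. u is decreasing.
There is no critical point below u=-6, and J' keeps the same sign, so the iterate runs off to −∞.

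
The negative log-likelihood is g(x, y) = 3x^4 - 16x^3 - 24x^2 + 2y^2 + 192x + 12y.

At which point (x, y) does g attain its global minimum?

(-2, -3)

g(x,y) separates as P(x) + Q(y), so its minimum is min P + min Q.
P'(x) = 12(x - 4)(x - 2)(x + 2) vanishes at x ∈ {-2, 2, 4}; Q'(y) = 4y + 12 vanishes at y ∈ {-3}.
Local minima of P (where P''>0): P(-2)=-304, P(4)=128. Local minima of Q: Q(-3)=-18.
So the global minimum of g is P(-2) + Q(-3) = -304 − 18 = -322, attained at (-2, -3).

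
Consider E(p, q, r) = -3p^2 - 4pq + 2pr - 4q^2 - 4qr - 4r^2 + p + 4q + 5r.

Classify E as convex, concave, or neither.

concave

E is quadratic, so its Hessian is the constant matrix H = [[-6, -4, 2], [-4, -8, -4], [2, -4, -8]].
Leading principal minors: -6, 32, -64.
Signs alternate −, +, − ⇒ H ≺ 0 ⇒ concave.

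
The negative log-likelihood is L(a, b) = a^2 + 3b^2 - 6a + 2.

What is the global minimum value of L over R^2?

-7

L(a,b) separates as P(a) + Q(b) + 2, so its minimum is min P + min Q + 2.
P'(a) = 2a - 6 vanishes at a ∈ {3}; Q'(b) = 6b vanishes at b ∈ {0}.
Local minima of P (where P''>0): P(3)=-9. Local minima of Q: Q(0)=0.
So the global minimum of L is P(3) + Q(0) + 2 = -9 + 0 + 2 = -7, attained at (3, 0).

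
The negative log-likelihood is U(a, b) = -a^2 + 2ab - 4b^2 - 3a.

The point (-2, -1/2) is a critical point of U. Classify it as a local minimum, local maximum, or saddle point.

local maximum

The Hessian of U is constant: H = [[-2, 2], [2, -8]].
det(H) = (-2)·(-8) − 2² = 12.
det(H) > 0 and tr(H) = -10 < 0, so H is negative definite and the point is a local maximum.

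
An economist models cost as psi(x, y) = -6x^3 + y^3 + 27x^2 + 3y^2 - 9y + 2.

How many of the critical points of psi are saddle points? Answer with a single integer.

2

psi separates as a function of x plus a function of y, so ∇psi=0 decouples.
∂psi/∂x = -18x(x - 3) = 0 at x ∈ {0, 3}; ∂psi/∂y = 3(y - 1)(y + 3) = 0 at y ∈ {-3, 1}.
The Hessian is diagonal: diag(psi_xx, psi_yy). Second derivatives: psi_xx(0)=54, psi_xx(3)=-54; psi_yy(-3)=-12, psi_yy(1)=12.
Saddle points occur where the two diagonal entries have opposite signs: (0, -3), (3, 1). Count: 2.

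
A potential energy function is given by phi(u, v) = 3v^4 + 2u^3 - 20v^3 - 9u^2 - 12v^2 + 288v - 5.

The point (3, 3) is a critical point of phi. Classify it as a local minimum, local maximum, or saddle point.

The mixed partial ∂²phi/∂u∂v is 0, so the Hessian at any point is diag(phi_uu, phi_vv) = diag(6(2u - 3), 12(3v^2 - 10v - 2)).
At (3, 3): H = diag(18, -60).
The eigenvalues have opposite signs, so H is indefinite: a saddle point.

saddle point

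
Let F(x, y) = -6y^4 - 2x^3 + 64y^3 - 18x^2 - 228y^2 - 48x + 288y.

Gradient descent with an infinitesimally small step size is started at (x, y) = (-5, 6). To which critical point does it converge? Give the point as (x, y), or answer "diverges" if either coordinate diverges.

F is separable, so gradient descent decouples: x follows -∂F/∂x, y follows -∂F/∂y.
∂F/∂x = -6(x + 2)(x + 4); at x=-5 this is -18, so x increases.
∂F/∂y = -24(y - 4)(y - 3)(y - 1); at y=6 this is -720, so y increases.
The y-coordinate has no critical point in that direction and runs off to infinity.

diverges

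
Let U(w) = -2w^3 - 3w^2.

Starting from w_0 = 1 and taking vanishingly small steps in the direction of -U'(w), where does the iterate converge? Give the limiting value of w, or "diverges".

diverges

U'(w) = -6w(w + 1), so U'(1) = -12.
Gradient descent moves in the -U' direction, i.e. w is increasing.
There is no critical point above w=1, and U' keeps the same sign, so the iterate runs off to +∞.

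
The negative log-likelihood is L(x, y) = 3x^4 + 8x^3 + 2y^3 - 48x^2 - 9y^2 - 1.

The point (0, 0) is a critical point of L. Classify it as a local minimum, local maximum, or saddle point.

The mixed partial ∂²L/∂x∂y is 0, so the Hessian at any point is diag(L_xx, L_yy) = diag(12(3x^2 + 4x - 8), 6(2y - 3)).
At (0, 0): H = diag(-96, -18).
Both eigenvalues are negative, so H is negative definite: a local maximum.

local maximum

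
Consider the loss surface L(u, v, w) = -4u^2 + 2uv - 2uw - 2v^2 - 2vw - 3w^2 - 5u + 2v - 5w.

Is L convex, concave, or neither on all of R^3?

concave

L is quadratic, so its Hessian is the constant matrix H = [[-8, 2, -2], [2, -4, -2], [-2, -2, -6]].
Leading principal minors: -8, 28, -104.
Signs alternate −, +, − ⇒ H ≺ 0 ⇒ concave.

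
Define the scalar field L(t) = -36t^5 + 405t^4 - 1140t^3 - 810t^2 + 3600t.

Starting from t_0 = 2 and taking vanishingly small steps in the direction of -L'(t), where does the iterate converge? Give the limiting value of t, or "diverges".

4

L'(t) = -180(t - 5)(t - 4)(t - 1)(t + 1), so L'(2) = -3240.
Gradient descent moves in the -L' direction, i.e. t is increasing.
The nearest critical point in that direction is t = 4, where L'' = 2700 > 0 (a local minimum). The iterate converges there.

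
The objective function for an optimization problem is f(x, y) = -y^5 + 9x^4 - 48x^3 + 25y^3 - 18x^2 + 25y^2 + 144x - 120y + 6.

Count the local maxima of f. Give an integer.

2

f separates as a function of x plus a function of y, so ∇f=0 decouples.
∂f/∂x = 36(x - 4)(x - 1)(x + 1) = 0 at x ∈ {-1, 1, 4}; ∂f/∂y = -5(y - 4)(y - 1)(y + 2)(y + 3) = 0 at y ∈ {-3, -2, 1, 4}.
The Hessian is diagonal: diag(f_xx, f_yy). Second derivatives: f_xx(-1)=360, f_xx(1)=-216, f_xx(4)=540; f_yy(-3)=140, f_yy(-2)=-90, f_yy(1)=180, f_yy(4)=-630.
Local maxima occur where both diagonal entries negative: (1, -2), (1, 4). Count: 2.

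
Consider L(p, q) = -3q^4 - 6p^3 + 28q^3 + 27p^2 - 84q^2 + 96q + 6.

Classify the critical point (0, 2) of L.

The mixed partial ∂²L/∂p∂q is 0, so the Hessian at any point is diag(L_pp, L_qq) = diag(18(-2p + 3), 12(-3q^2 + 14q - 14)).
At (0, 2): H = diag(54, 24).
Both eigenvalues are positive, so H is positive definite: a local minimum.

local minimum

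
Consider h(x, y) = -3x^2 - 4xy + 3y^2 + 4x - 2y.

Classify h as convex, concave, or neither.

h is quadratic, so its Hessian is the constant matrix H = [[-6, -4], [-4, 6]].
det(H) = -52, tr(H) = 0.
det(H) < 0, so H is indefinite: neither convex nor concave.

neither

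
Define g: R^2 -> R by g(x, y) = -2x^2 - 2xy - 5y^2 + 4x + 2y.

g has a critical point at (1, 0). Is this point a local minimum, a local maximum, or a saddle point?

The Hessian of g is constant: H = [[-4, -2], [-2, -10]].
det(H) = (-4)·(-10) − (-2)² = 36.
det(H) > 0 and tr(H) = -14 < 0, so H is negative definite and the point is a local maximum.

local maximum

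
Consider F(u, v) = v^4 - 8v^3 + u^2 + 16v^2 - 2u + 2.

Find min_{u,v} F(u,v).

1

F(u,v) separates as P(u) + Q(v) + 2, so its minimum is min P + min Q + 2.
P'(u) = 2u - 2 vanishes at u ∈ {1}; Q'(v) = 4v(v - 4)(v - 2) vanishes at v ∈ {0, 2, 4}.
Local minima of P (where P''>0): P(1)=-1. Local minima of Q: Q(0)=0, Q(4)=0.
So the global minimum of F is P(1) + Q(0) + 2 = -1 + 0 + 2 = 1, attained at (1, 0).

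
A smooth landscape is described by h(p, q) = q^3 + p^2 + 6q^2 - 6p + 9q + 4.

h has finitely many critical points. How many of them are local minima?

h separates as a function of p plus a function of q, so ∇h=0 decouples.
∂h/∂p = 2(p - 3) = 0 at p ∈ {3}; ∂h/∂q = 3(q + 1)(q + 3) = 0 at q ∈ {-3, -1}.
The Hessian is diagonal: diag(h_pp, h_qq). Second derivatives: h_pp(3)=2; h_qq(-3)=-6, h_qq(-1)=6.
Local minima occur where both diagonal entries positive: (3, -1). Count: 1.

1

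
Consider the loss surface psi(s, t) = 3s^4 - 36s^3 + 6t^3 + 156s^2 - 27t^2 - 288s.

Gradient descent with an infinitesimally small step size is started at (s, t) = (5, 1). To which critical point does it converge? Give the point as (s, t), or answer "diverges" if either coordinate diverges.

(4, 3)

psi is separable, so gradient descent decouples: s follows -∂psi/∂s, t follows -∂psi/∂t.
∂psi/∂s = 12(s - 4)(s - 3)(s - 2); at s=5 this is 72, so s decreases.
∂psi/∂t = 18t(t - 3); at t=1 this is -36, so t increases.
s converges to its nearest critical value 4 (a local min of the s-part); t converges to 3. The iterate converges to (4, 3).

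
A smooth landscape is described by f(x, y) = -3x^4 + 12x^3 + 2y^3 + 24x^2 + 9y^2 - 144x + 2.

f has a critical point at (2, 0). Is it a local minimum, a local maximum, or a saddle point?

The mixed partial ∂²f/∂x∂y is 0, so the Hessian at any point is diag(f_xx, f_yy) = diag(12(-3x^2 + 6x + 4), 6(2y + 3)).
At (2, 0): H = diag(48, 18).
Both eigenvalues are positive, so H is positive definite: a local minimum.

local minimum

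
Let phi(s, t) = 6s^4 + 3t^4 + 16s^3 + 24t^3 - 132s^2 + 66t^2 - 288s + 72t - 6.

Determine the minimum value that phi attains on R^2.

-1167

phi(s,t) separates as P(s) + Q(t) − 6, so its minimum is min P + min Q − 6.
P'(s) = 24(s - 3)(s + 1)(s + 4) vanishes at s ∈ {-4, -1, 3}; Q'(t) = 12(t + 1)(t + 2)(t + 3) vanishes at t ∈ {-3, -2, -1}.
Local minima of P (where P''>0): P(-4)=-448, P(3)=-1134. Local minima of Q: Q(-3)=-27, Q(-1)=-27.
So the global minimum of phi is P(3) + Q(-3) − 6 = -1134 − 27 − 6 = -1167, attained at (3, -3).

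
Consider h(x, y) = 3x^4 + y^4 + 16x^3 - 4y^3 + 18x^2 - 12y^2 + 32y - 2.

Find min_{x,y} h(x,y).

-93

h(x,y) separates as P(x) + Q(y) − 2, so its minimum is min P + min Q − 2.
P'(x) = 12x(x + 1)(x + 3) vanishes at x ∈ {-3, -1, 0}; Q'(y) = 4(y - 4)(y - 1)(y + 2) vanishes at y ∈ {-2, 1, 4}.
Local minima of P (where P''>0): P(-3)=-27, P(0)=0. Local minima of Q: Q(-2)=-64, Q(4)=-64.
So the global minimum of h is P(-3) + Q(-2) − 2 = -27 − 64 − 2 = -93, attained at (-3, -2).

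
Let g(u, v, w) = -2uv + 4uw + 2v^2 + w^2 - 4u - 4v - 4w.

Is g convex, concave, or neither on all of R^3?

neither

g is quadratic, so its Hessian is the constant matrix H = [[0, -2, 4], [-2, 4, 0], [4, 0, 2]].
Leading principal minors: 0, -4, -72.
Neither pattern holds ⇒ H is indefinite ⇒ neither convex nor concave.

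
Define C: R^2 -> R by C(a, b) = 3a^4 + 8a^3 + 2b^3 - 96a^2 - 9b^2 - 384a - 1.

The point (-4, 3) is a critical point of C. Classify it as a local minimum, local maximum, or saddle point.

The mixed partial ∂²C/∂a∂b is 0, so the Hessian at any point is diag(C_aa, C_bb) = diag(12(3a^2 + 4a - 16), 6(2b - 3)).
At (-4, 3): H = diag(192, 18).
Both eigenvalues are positive, so H is positive definite: a local minimum.

local minimum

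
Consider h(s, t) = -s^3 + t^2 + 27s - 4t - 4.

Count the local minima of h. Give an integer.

h separates as a function of s plus a function of t, so ∇h=0 decouples.
∂h/∂s = -3(s - 3)(s + 3) = 0 at s ∈ {-3, 3}; ∂h/∂t = 2(t - 2) = 0 at t ∈ {2}.
The Hessian is diagonal: diag(h_ss, h_tt). Second derivatives: h_ss(-3)=18, h_ss(3)=-18; h_tt(2)=2.
Local minima occur where both diagonal entries positive: (-3, 2). Count: 1.

1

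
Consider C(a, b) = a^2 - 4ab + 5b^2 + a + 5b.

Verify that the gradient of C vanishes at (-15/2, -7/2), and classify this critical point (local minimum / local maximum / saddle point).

∇C = (2a - 4b + 1, -4a + 10b + 5); substituting (-15/2, -7/2) gives ∇C = (0, 0), so (-15/2, -7/2) is indeed a critical point.
The Hessian of C is constant: H = [[2, -4], [-4, 10]].
det(H) = 2·10 − (-4)² = 4.
det(H) > 0 and tr(H) = 12 > 0, so H is positive definite and the point is a local minimum.

local minimum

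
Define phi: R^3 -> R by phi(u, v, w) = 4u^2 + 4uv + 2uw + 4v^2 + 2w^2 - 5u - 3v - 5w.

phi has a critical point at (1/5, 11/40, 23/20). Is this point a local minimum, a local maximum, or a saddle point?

local minimum

The Hessian is constant: H = [[8, 4, 2], [4, 8, 0], [2, 0, 4]].
Leading principal minors: Δ₁ = 8, Δ₂ = 48, Δ₃ = 160.
All leading minors are positive, so H is positive definite: a local minimum.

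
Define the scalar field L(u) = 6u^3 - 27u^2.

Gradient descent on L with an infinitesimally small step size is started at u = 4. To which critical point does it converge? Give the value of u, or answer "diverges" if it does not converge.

3

L'(u) = 18u(u - 3), so L'(4) = 72.
Gradient descent moves in the -L' direction, i.e. u is decreasing.
The nearest critical point in that direction is u = 3, where L'' = 54 > 0 (a local minimum). The iterate converges there.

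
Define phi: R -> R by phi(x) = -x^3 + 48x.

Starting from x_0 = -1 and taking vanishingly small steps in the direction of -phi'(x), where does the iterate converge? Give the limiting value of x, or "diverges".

-4

phi'(x) = -3(x - 4)(x + 4), so phi'(-1) = 45.
Gradient descent moves in the -phi' direction, i.e. x is decreasing.
The nearest critical point in that direction is x = -4, where phi'' = 24 > 0 (a local minimum). The iterate converges there.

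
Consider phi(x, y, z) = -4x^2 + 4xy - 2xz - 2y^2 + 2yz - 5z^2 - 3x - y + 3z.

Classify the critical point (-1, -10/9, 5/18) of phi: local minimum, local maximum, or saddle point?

The Hessian is constant: H = [[-8, 4, -2], [4, -4, 2], [-2, 2, -10]].
Leading principal minors: Δ₁ = -8, Δ₂ = 16, Δ₃ = -144.
The minors alternate sign starting negative (−, +, −), so H is negative definite: a local maximum.

local maximum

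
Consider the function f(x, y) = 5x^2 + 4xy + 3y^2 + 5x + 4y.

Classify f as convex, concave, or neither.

convex

f is quadratic, so its Hessian is the constant matrix H = [[10, 4], [4, 6]].
det(H) = 44, tr(H) = 16.
det(H) > 0 and tr(H) > 0, so H is positive definite everywhere: convex.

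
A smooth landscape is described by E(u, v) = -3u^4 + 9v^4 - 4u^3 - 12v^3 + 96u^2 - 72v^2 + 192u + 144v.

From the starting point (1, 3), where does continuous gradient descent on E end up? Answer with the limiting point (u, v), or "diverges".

E is separable, so gradient descent decouples: u follows -∂E/∂u, v follows -∂E/∂v.
∂E/∂u = -12(u - 4)(u + 1)(u + 4); at u=1 this is 360, so u decreases.
∂E/∂v = 36(v - 2)(v - 1)(v + 2); at v=3 this is 360, so v decreases.
u converges to its nearest critical value -1 (a local min of the u-part); v converges to 2. The iterate converges to (-1, 2).

(-1, 2)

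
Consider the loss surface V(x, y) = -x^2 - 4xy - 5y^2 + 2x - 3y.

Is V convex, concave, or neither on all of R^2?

V is quadratic, so its Hessian is the constant matrix H = [[-2, -4], [-4, -10]].
det(H) = 4, tr(H) = -12.
det(H) > 0 and tr(H) < 0, so H is negative definite everywhere: concave.

concave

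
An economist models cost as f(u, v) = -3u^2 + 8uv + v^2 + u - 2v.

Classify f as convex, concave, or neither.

f is quadratic, so its Hessian is the constant matrix H = [[-6, 8], [8, 2]].
det(H) = -76, tr(H) = -4.
det(H) < 0, so H is indefinite: neither convex nor concave.

neither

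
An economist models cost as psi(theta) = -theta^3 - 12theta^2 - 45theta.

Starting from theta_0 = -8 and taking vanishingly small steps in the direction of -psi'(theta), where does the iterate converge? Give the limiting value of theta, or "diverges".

psi'(theta) = -3(theta + 3)(theta + 5), so psi'(-8) = -45.
Gradient descent moves in the -psi' direction, i.e. theta is increasing.
The nearest critical point in that direction is theta = -5, where psi'' = 6 > 0 (a local minimum). The iterate converges there.

-5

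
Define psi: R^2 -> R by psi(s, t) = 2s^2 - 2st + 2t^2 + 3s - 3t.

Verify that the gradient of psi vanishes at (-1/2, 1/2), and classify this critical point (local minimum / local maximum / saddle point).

local minimum

∇psi = (4s - 2t + 3, -2s + 4t - 3); substituting (-1/2, 1/2) gives ∇psi = (0, 0), so (-1/2, 1/2) is indeed a critical point.
The Hessian of psi is constant: H = [[4, -2], [-2, 4]].
det(H) = 4·4 − (-2)² = 12.
det(H) > 0 and tr(H) = 8 > 0, so H is positive definite and the point is a local minimum.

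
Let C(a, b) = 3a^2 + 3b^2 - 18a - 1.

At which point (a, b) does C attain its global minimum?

C(a,b) separates as P(a) + Q(b) − 1, so its minimum is min P + min Q − 1.
P'(a) = 6a - 18 vanishes at a ∈ {3}; Q'(b) = 6b vanishes at b ∈ {0}.
Local minima of P (where P''>0): P(3)=-27. Local minima of Q: Q(0)=0.
So the global minimum of C is P(3) + Q(0) − 1 = -27 + 0 − 1 = -28, attained at (3, 0).

(3, 0)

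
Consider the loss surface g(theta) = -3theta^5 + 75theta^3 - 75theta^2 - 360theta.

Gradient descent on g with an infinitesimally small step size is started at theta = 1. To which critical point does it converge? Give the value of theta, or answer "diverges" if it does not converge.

2

g'(theta) = -15(theta - 3)(theta - 2)(theta + 1)(theta + 4), so g'(1) = -300.
Gradient descent moves in the -g' direction, i.e. theta is increasing.
The nearest critical point in that direction is theta = 2, where g'' = 270 > 0 (a local minimum). The iterate converges there.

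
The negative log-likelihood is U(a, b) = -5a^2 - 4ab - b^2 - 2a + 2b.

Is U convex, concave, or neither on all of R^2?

U is quadratic, so its Hessian is the constant matrix H = [[-10, -4], [-4, -2]].
det(H) = 4, tr(H) = -12.
det(H) > 0 and tr(H) < 0, so H is negative definite everywhere: concave.

concave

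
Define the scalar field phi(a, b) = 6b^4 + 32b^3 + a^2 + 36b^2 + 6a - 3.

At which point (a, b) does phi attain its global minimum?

(-3, -3)

phi(a,b) separates as P(a) + Q(b) − 3, so its minimum is min P + min Q − 3.
P'(a) = 2a + 6 vanishes at a ∈ {-3}; Q'(b) = 24b(b + 1)(b + 3) vanishes at b ∈ {-3, -1, 0}.
Local minima of P (where P''>0): P(-3)=-9. Local minima of Q: Q(-3)=-54, Q(0)=0.
So the global minimum of phi is P(-3) + Q(-3) − 3 = -9 − 54 − 3 = -66, attained at (-3, -3).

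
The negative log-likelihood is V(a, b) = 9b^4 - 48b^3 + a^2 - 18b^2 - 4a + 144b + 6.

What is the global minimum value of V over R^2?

-478

V(a,b) separates as P(a) + Q(b) + 6, so its minimum is min P + min Q + 6.
P'(a) = 2a - 4 vanishes at a ∈ {2}; Q'(b) = 36(b - 4)(b - 1)(b + 1) vanishes at b ∈ {-1, 1, 4}.
Local minima of P (where P''>0): P(2)=-4. Local minima of Q: Q(-1)=-105, Q(4)=-480.
So the global minimum of V is P(2) + Q(4) + 6 = -4 − 480 + 6 = -478, attained at (2, 4).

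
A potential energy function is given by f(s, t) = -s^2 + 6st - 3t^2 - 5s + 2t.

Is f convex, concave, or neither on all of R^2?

neither

f is quadratic, so its Hessian is the constant matrix H = [[-2, 6], [6, -6]].
det(H) = -24, tr(H) = -8.
det(H) < 0, so H is indefinite: neither convex nor concave.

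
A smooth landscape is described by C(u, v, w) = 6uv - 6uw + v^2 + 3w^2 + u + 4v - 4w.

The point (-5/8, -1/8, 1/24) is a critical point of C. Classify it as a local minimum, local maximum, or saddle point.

The Hessian is constant: H = [[0, 6, -6], [6, 2, 0], [-6, 0, 6]].
Leading principal minors: Δ₁ = 0, Δ₂ = -36, Δ₃ = -288.
The minors fit neither the all-positive nor the alternating-sign pattern, so H is indefinite: a saddle point.

saddle point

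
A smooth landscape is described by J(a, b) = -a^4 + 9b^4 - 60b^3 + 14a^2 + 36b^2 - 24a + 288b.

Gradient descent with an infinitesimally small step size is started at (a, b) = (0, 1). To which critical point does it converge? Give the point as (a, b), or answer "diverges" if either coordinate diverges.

J is separable, so gradient descent decouples: a follows -∂J/∂a, b follows -∂J/∂b.
∂J/∂a = -4(a - 2)(a - 1)(a + 3); at a=0 this is -24, so a increases.
∂J/∂b = 36(b - 4)(b - 2)(b + 1); at b=1 this is 216, so b decreases.
a converges to its nearest critical value 1 (a local min of the a-part); b converges to -1. The iterate converges to (1, -1).

(1, -1)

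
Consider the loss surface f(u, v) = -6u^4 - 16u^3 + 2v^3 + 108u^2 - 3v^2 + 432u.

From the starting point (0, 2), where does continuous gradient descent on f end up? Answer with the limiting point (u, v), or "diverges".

(-2, 1)

f is separable, so gradient descent decouples: u follows -∂f/∂u, v follows -∂f/∂v.
∂f/∂u = -24(u - 3)(u + 2)(u + 3); at u=0 this is 432, so u decreases.
∂f/∂v = 6v(v - 1); at v=2 this is 12, so v decreases.
u converges to its nearest critical value -2 (a local min of the u-part); v converges to 1. The iterate converges to (-2, 1).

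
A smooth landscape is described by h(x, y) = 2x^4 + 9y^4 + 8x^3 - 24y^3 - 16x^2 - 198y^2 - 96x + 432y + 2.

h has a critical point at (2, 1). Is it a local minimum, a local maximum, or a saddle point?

saddle point

The mixed partial ∂²h/∂x∂y is 0, so the Hessian at any point is diag(h_xx, h_yy) = diag(8(3x^2 + 6x - 4), 36(3y^2 - 4y - 11)).
At (2, 1): H = diag(160, -432).
The eigenvalues have opposite signs, so H is indefinite: a saddle point.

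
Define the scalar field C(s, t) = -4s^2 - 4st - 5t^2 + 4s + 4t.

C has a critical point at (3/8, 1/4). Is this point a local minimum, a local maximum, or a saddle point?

The Hessian of C is constant: H = [[-8, -4], [-4, -10]].
det(H) = (-8)·(-10) − (-4)² = 64.
det(H) > 0 and tr(H) = -18 < 0, so H is negative definite and the point is a local maximum.

local maximum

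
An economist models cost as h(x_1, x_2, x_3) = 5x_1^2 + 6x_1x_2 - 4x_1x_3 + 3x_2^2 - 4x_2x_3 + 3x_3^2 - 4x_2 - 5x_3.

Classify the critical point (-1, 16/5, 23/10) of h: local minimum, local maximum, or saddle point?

The Hessian is constant: H = [[10, 6, -4], [6, 6, -4], [-4, -4, 6]].
Leading principal minors: Δ₁ = 10, Δ₂ = 24, Δ₃ = 80.
All leading minors are positive, so H is positive definite: a local minimum.

local minimum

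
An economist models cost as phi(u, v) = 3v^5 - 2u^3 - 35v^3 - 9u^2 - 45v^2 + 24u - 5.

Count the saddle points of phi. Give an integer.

phi separates as a function of u plus a function of v, so ∇phi=0 decouples.
∂phi/∂u = -6(u - 1)(u + 4) = 0 at u ∈ {-4, 1}; ∂phi/∂v = 15v(v - 3)(v + 1)(v + 2) = 0 at v ∈ {-2, -1, 0, 3}.
The Hessian is diagonal: diag(phi_uu, phi_vv). Second derivatives: phi_uu(-4)=30, phi_uu(1)=-30; phi_vv(-2)=-150, phi_vv(-1)=60, phi_vv(0)=-90, phi_vv(3)=900.
Saddle points occur where the two diagonal entries have opposite signs: (-4, -2), (-4, 0), (1, -1), (1, 3). Count: 4.

4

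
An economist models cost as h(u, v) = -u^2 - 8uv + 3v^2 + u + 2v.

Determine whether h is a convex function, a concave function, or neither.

h is quadratic, so its Hessian is the constant matrix H = [[-2, -8], [-8, 6]].
det(H) = -76, tr(H) = 4.
det(H) < 0, so H is indefinite: neither convex nor concave.

neither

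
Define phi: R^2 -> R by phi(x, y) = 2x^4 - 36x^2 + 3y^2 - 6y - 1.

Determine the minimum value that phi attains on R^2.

phi(x,y) separates as P(x) + Q(y) − 1, so its minimum is min P + min Q − 1.
P'(x) = 8x(x - 3)(x + 3) vanishes at x ∈ {-3, 0, 3}; Q'(y) = 6y - 6 vanishes at y ∈ {1}.
Local minima of P (where P''>0): P(-3)=-162, P(3)=-162. Local minima of Q: Q(1)=-3.
So the global minimum of phi is P(-3) + Q(1) − 1 = -162 − 3 − 1 = -166, attained at (-3, 1).

-166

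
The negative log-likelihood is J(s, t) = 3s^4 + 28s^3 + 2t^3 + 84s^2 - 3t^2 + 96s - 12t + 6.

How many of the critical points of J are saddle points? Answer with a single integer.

3

J separates as a function of s plus a function of t, so ∇J=0 decouples.
∂J/∂s = 12(s + 1)(s + 2)(s + 4) = 0 at s ∈ {-4, -2, -1}; ∂J/∂t = 6(t - 2)(t + 1) = 0 at t ∈ {-1, 2}.
The Hessian is diagonal: diag(J_ss, J_tt). Second derivatives: J_ss(-4)=72, J_ss(-2)=-24, J_ss(-1)=36; J_tt(-1)=-18, J_tt(2)=18.
Saddle points occur where the two diagonal entries have opposite signs: (-4, -1), (-2, 2), (-1, -1). Count: 3.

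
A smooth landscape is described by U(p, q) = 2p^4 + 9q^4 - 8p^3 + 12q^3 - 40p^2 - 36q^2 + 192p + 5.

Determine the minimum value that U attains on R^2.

U(p,q) separates as A(p) + B(q) + 5, so its minimum is min A + min B + 5.
A'(p) = 8(p - 4)(p - 2)(p + 3) vanishes at p ∈ {-3, 2, 4}; B'(q) = 36q(q - 1)(q + 2) vanishes at q ∈ {-2, 0, 1}.
Local minima of A (where A''>0): A(-3)=-558, A(4)=128. Local minima of B: B(-2)=-96, B(1)=-15.
So the global minimum of U is A(-3) + B(-2) + 5 = -558 − 96 + 5 = -649, attained at (-3, -2).

-649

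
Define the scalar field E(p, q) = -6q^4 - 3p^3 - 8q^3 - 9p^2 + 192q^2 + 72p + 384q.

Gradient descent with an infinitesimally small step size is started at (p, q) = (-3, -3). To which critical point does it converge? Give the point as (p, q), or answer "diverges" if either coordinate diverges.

E is separable, so gradient descent decouples: p follows -∂E/∂p, q follows -∂E/∂q.
∂E/∂p = -9(p - 2)(p + 4); at p=-3 this is 45, so p decreases.
∂E/∂q = -24(q - 4)(q + 1)(q + 4); at q=-3 this is -336, so q increases.
p converges to its nearest critical value -4 (a local min of the p-part); q converges to -1. The iterate converges to (-4, -1).

(-4, -1)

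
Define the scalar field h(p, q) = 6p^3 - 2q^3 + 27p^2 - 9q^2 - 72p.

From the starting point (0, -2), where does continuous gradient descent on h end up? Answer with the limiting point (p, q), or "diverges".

(1, -3)

h is separable, so gradient descent decouples: p follows -∂h/∂p, q follows -∂h/∂q.
∂h/∂p = 18(p - 1)(p + 4); at p=0 this is -72, so p increases.
∂h/∂q = -6q(q + 3); at q=-2 this is 12, so q decreases.
p converges to its nearest critical value 1 (a local min of the p-part); q converges to -3. The iterate converges to (1, -3).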